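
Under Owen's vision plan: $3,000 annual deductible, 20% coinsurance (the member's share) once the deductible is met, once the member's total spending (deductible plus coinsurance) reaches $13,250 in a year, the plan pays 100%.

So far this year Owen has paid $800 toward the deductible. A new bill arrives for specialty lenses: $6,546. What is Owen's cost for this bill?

Remaining deductible: $3,000 − $800 = $2,200.
The remaining $4,346 (= $6,546 − $2,200) moves to coinsurance.
Member's 20% share of $4,346 is $869.20.
So the member owes $2,200 + $869.20 = $3,069.20 before any cap.
Year-to-date out-of-pocket becomes $800 + $3,069.20 = $3,869.20, still under the $13,250 maximum, so no cap applies.

$3,069.20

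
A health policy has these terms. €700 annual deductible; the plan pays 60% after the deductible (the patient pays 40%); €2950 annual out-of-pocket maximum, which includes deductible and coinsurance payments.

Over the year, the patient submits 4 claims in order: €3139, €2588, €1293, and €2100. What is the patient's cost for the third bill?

€239.20

Claim 1 — €3139: deductible takes €700, €2439 remains; coinsurance €2439 × 40% = €975.60. Cost to patient: €1675.60. OOP to date €1675.60.
Claim 2 — €2588: 40% coinsurance on €2588 = €1035.20. Patient pays €1035.20; OOP now €2710.80.
Claim 3 — €1293: deductible already satisfied, so patient's share is 40% × €1293 = €517.20. OOP would hit €3228 > €2950, so the cap limits the patient to €2950 − €2710.80 = €239.20.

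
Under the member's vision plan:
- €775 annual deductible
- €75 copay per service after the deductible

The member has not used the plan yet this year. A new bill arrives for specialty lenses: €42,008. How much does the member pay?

Nothing has been paid toward the €775 deductible, so the first €775 of this charge is applied there.
After the €775 deductible portion, €42,008 − €775 = €41,233 is subject to the copay.
Copay on this service: €75.
Member responsibility: €775 + €75 = €850.

€850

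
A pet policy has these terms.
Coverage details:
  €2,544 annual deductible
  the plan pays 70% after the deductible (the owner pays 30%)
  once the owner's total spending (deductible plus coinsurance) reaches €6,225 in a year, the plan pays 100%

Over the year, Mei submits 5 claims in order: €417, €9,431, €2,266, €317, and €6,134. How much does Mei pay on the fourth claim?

Claim 1 (€417): fully absorbed by the deductible. Owner owes €417 (running OOP €417).
Claim 2 (€9,431): €2,127 finishes the deductible; €7,304 goes to coinsurance; 30% of €7,304 = €2,191.20. Cost to owner: €4,318.20. OOP to date €4,735.20.
Claim 3 (€2,266): deductible met; 30% of €2,266 = €679.80. Cost to owner: €679.80. OOP to date €5,415.
Claim 4 (€317): deductible already satisfied, so owner's share is 30% × €317 = €95.10. Cost to owner: €95.10. OOP to date €5,510.10.

€95.10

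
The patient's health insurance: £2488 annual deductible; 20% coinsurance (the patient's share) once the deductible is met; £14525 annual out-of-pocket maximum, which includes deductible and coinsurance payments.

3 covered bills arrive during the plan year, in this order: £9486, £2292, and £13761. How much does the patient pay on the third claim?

Claim 1 (£9486): £2488 finishes the deductible; £6998 goes to coinsurance; patient's 20% is £1399.60. Patient pays £3887.60; OOP now £3887.60.
Claim 2 (£2292): deductible already satisfied, so patient's share is 20% × £2292 = £458.40. Patient owes £458.40 (running OOP £4346).
Claim 3 (£13761): deductible already satisfied, so patient's share is 20% × £13761 = £2752.20. Patient owes £2752.20 (running OOP £7098.20).

£2752.20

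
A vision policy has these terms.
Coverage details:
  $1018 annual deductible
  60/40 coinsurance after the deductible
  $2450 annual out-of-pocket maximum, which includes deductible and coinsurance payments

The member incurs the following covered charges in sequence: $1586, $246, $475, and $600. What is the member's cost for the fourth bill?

$240

#1 ($1586): $1018 finishes the deductible; $568 goes to coinsurance; 40% of $568 = $227.20. Member pays $1245.20; OOP now $1245.20.
#2 ($246): deductible met; 40% of $246 = $98.40. Cost to member: $98.40. OOP to date $1343.60.
#3 ($475): deductible already satisfied, so member's share is 40% × $475 = $190. Cost to member: $190. OOP to date $1533.60.
#4 ($600): deductible already satisfied, so member's share is 40% × $600 = $240. Cost to member: $240. OOP to date $1773.60.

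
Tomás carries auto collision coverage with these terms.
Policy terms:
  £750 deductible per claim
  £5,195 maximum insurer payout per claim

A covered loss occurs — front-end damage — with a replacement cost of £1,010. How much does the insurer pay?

Subtract the deductible: £1,010 − £750 = £260.
That's under the £5,195 cap, so the insurer reimburses the full £260.

£260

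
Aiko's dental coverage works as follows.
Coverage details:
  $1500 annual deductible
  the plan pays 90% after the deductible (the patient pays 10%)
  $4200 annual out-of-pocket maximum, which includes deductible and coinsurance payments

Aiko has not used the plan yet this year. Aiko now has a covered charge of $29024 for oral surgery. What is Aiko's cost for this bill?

Nothing has been paid toward the $1500 deductible, so the first $1500 of this charge is applied there.
After the $1500 deductible portion, $29024 − $1500 = $27524 is subject to coinsurance.
Patient's 10% share of $27524 is $2752.40.
Patient responsibility before any cap: $1500 + $2752.40 = $4252.40.
Year-to-date out-of-pocket would reach $0 + $4252.40 = $4252.40, above the $4200 maximum, so the patient pays only $4200 − $0 = $4200.

$4200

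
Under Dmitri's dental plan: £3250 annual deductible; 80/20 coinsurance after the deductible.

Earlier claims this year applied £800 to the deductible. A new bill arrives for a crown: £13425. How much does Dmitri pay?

£4645

Remaining deductible: £3250 − £800 = £2450.
After the £2450 deductible portion, £13425 − £2450 = £10975 is subject to coinsurance.
Coinsurance: £10975 × 20% = £2195.
Patient responsibility: £2450 + £2195 = £4645.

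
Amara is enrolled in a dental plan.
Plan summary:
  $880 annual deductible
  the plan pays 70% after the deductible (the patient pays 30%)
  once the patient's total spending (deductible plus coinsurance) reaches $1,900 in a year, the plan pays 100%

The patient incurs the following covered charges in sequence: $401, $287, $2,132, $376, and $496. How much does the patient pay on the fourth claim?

$112.80

Claim 1 ($401): all of it applies to the deductible. Patient owes $401 (running OOP $401).
Claim 2 ($287): fully absorbed by the deductible. Patient owes $287 (running OOP $688).
Claim 3 ($2,132): $192 finishes the deductible; $1,940 goes to coinsurance; coinsurance $1,940 × 30% = $582. Patient pays $774; OOP now $1,462.
Claim 4 ($376): deductible met; 30% of $376 = $112.80. Patient owes $112.80 (running OOP $1,574.80).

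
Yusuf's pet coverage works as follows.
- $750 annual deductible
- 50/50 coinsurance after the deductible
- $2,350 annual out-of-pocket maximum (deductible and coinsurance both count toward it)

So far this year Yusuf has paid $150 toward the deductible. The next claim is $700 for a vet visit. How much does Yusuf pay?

Remaining deductible: $750 − $150 = $600.
The remaining $100 (= $700 − $600) moves to coinsurance.
Owner's 50% share of $100 is $50.
That puts the owner's cost at $600 + $50 = $650 before any cap.
Cumulative spending $150 + $650 = $800 stays under the $2,350 maximum.

$650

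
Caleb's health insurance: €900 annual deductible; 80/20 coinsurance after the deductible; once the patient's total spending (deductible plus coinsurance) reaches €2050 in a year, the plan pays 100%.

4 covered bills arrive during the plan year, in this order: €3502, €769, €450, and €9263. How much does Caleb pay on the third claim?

€90

Claim 1 (€3502): €900 to deductible, leaving €2602; patient's 20% is €520.40. Patient owes €1420.40 (running OOP €1420.40).
Claim 2 (€769): 20% coinsurance on €769 = €153.80. Patient owes €153.80 (running OOP €1574.20).
Claim 3 (€450): deductible met; 20% of €450 = €90. Patient pays €90; OOP now €1664.20.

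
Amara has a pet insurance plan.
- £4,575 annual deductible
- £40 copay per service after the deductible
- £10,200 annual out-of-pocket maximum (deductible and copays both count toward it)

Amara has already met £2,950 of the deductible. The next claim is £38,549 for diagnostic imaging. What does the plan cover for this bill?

£2,950 of the £4,575 deductible is already met, leaving £1,625.
After the £1,625 deductible portion, £38,549 − £1,625 = £36,924 is subject to the copay.
Copay on this service: £40.
That puts the owner's cost at £1,625 + £40 = £1,665 before any cap.
Cumulative spending £2,950 + £1,665 = £4,615 stays under the £10,200 maximum.
Insurer pays the balance: £38,549 − £1,665 = £36,884.

£36,884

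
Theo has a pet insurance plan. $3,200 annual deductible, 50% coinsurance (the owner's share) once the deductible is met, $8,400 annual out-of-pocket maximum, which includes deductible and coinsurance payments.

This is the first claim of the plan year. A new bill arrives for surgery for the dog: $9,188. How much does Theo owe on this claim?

$6,194

The full $3,200 deductible is still open; $3,200 of this bill applies to it.
The remaining $5,988 (= $9,188 − $3,200) moves to coinsurance.
50% of $5,988 = $2,994 falls to the owner.
Owner responsibility before any cap: $3,200 + $2,994 = $6,194.
Year-to-date out-of-pocket becomes $0 + $6,194 = $6,194, still under the $8,400 maximum, so no cap applies.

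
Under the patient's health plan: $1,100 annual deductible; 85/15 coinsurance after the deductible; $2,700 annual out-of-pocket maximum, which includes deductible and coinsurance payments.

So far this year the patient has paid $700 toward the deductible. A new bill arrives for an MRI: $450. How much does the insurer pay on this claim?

$42.50

$700 of the $1,100 deductible is already met, leaving $400.
The remaining $50 (= $450 − $400) moves to coinsurance.
Patient's 15% share of $50 is $7.50.
So the patient owes $400 + $7.50 = $407.50 before any cap.
Total out-of-pocket so far would be $700 + $407.50 = $1,107.50, below the $2,700 cap — no reduction.
Insurer pays the balance: $450 − $407.50 = $42.50.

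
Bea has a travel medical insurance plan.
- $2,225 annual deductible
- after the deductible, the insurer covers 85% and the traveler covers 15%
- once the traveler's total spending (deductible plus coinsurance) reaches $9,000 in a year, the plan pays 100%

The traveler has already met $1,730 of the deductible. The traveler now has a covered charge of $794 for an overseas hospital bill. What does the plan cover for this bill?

Remaining deductible: $2,225 − $1,730 = $495.
After the $495 deductible portion, $794 − $495 = $299 is subject to coinsurance.
Traveler's 15% share of $299 is $44.85.
So the traveler owes $495 + $44.85 = $539.85 before any cap.
Year-to-date out-of-pocket becomes $1,730 + $539.85 = $2,269.85, still under the $9,000 maximum, so no cap applies.
The plan picks up $794 − $539.85 = $254.15.

$254.15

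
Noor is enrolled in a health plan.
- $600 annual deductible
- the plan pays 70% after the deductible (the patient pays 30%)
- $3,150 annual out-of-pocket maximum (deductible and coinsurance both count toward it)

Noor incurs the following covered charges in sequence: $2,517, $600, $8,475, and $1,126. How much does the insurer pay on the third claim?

Claim 1 — $2,517: deductible takes $600, $1,917 remains; patient's 30% is $575.10. Patient owes $1,175.10 (running OOP $1,175.10). Insurer: $2,517 − $1,175.10 = $1,341.90.
Claim 2 — $600: deductible already satisfied, so patient's share is 30% × $600 = $180. Patient pays $180; OOP now $1,355.10. Plan pays $600 − $180 = $420.
Claim 3 — $8,475: deductible already satisfied, so patient's share is 30% × $8,475 = $2,542.50. Adding that to $1,355.10 gives $3,897.60, past the $3,150 cap; patient pays only $3,150 − $1,355.10 = $1,794.90. Insurer: $8,475 − $1,794.90 = $6,680.10.

$6,680.10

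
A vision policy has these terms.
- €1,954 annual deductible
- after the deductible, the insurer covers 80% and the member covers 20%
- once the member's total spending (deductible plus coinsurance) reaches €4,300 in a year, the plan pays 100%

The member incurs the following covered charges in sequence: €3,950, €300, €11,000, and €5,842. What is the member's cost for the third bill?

€1,886.80

Bill 1, €3,950: €1,954 finishes the deductible; €1,996 goes to coinsurance; 20% of €1,996 = €399.20. Cost to member: €2,353.20. OOP to date €2,353.20.
Bill 2, €300: deductible met; 20% of €300 = €60. Member owes €60 (running OOP €2,413.20).
Bill 3, €11,000: 20% coinsurance on €11,000 = €2,200. That would push OOP to €4,613.20, over the €4,300 cap, so member pays €4,300 − €2,413.20 = €1,886.80.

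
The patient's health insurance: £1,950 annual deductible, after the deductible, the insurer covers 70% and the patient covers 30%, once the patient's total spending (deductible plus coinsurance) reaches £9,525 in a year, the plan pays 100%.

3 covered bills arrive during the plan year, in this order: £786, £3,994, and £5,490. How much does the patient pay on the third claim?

Claim 1 (£786): all of it applies to the deductible. Patient owes £786 (running OOP £786).
Claim 2 (£3,994): £1,164 finishes the deductible; £2,830 goes to coinsurance; coinsurance £2,830 × 30% = £849. Patient pays £2,013; OOP now £2,799.
Claim 3 (£5,490): 30% coinsurance on £5,490 = £1,647. Patient owes £1,647 (running OOP £4,446).

£1,647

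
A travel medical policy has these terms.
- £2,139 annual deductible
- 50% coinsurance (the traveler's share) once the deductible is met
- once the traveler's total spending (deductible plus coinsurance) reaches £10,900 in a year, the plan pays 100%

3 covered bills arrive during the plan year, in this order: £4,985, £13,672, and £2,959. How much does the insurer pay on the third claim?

Claim 1 (£4,985): £2,139 finishes the deductible; £2,846 goes to coinsurance; 50% of £2,846 = £1,423. Cost to traveler: £3,562. OOP to date £3,562. Plan pays £4,985 − £3,562 = £1,423.
Claim 2 (£13,672): deductible met; 50% of £13,672 = £6,836. Traveler pays £6,836; OOP now £10,398. Plan pays £13,672 − £6,836 = £6,836.
Claim 3 (£2,959): deductible met; 50% of £2,959 = £1,479.50. OOP would hit £11,877.50 > £10,900, so the cap limits the traveler to £10,900 − £10,398 = £502. Insurer: £2,959 − £502 = £2,457.

£2,457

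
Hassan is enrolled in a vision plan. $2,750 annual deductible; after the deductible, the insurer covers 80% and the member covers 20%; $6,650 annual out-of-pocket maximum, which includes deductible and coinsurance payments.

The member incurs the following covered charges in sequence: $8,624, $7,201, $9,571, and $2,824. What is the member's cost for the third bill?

Claim 1 ($8,624): $2,750 to deductible, leaving $5,874; member's 20% is $1,174.80. Cost to member: $3,924.80. OOP to date $3,924.80.
Claim 2 ($7,201): 20% coinsurance on $7,201 = $1,440.20. Member owes $1,440.20 (running OOP $5,365).
Claim 3 ($9,571): deductible met; 20% of $9,571 = $1,914.20. That would push OOP to $7,279.20, over the $6,650 cap, so member pays $6,650 − $5,365 = $1,285.

$1,285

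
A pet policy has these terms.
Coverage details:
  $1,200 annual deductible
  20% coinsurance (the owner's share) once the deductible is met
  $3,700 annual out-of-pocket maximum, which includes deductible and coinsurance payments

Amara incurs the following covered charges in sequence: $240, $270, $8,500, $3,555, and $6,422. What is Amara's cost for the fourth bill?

$711

#1 ($240): fully absorbed by the deductible. Cost to owner: $240. OOP to date $240.
#2 ($270): fully absorbed by the deductible. Owner owes $270 (running OOP $510).
#3 ($8,500): deductible takes $690, $7,810 remains; coinsurance $7,810 × 20% = $1,562. Cost to owner: $2,252. OOP to date $2,762.
#4 ($3,555): deductible met; 20% of $3,555 = $711. Owner owes $711 (running OOP $3,473).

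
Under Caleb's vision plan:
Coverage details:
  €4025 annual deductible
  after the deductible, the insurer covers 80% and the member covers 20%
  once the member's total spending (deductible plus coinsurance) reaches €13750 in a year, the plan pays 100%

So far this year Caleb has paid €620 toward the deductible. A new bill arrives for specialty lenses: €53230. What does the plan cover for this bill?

€40100

Deductible still to meet: €4025 − €620 = €3405.
After the €3405 deductible portion, €53230 − €3405 = €49825 is subject to coinsurance.
Member's 20% share of €49825 is €9965.
So the member owes €3405 + €9965 = €13370 before any cap.
Adding €13370 to the €620 already spent would give €13990, which exceeds the €13750 cap; the member pays just €13750 − €620 = €13130.
The insurer covers the remainder: €53230 − €13130 = €40100.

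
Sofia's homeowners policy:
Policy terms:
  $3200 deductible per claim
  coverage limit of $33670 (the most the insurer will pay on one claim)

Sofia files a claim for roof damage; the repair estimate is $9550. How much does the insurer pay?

Less the $3200 deductible: $9550 − $3200 = $6350.
$6350 is within the $33670 limit, so the insurer pays $6350.

$6350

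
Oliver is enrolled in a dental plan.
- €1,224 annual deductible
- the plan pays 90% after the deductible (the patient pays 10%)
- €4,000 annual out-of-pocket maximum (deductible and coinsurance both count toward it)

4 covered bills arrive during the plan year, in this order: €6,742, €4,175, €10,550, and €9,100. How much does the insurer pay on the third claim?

€9,495

Claim 1 (€6,742): €1,224 to deductible, leaving €5,518; patient's 10% is €551.80. Patient pays €1,775.80; OOP now €1,775.80. Plan pays €6,742 − €1,775.80 = €4,966.20.
Claim 2 (€4,175): 10% coinsurance on €4,175 = €417.50. Patient pays €417.50; OOP now €2,193.30. Insurer: €4,175 − €417.50 = €3,757.50.
Claim 3 (€10,550): 10% coinsurance on €10,550 = €1,055. Patient pays €1,055; OOP now €3,248.30. Insurer: €10,550 − €1,055 = €9,495.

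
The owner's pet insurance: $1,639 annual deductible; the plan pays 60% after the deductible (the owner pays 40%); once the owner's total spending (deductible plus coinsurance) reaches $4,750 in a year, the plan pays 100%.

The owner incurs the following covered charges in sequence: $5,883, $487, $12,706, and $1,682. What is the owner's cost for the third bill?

Claim 1 ($5,883): deductible takes $1,639, $4,244 remains; 40% of $4,244 = $1,697.60. Cost to owner: $3,336.60. OOP to date $3,336.60.
Claim 2 ($487): deductible already satisfied, so owner's share is 40% × $487 = $194.80. Owner owes $194.80 (running OOP $3,531.40).
Claim 3 ($12,706): deductible met; 40% of $12,706 = $5,082.40. Adding that to $3,531.40 gives $8,613.80, past the $4,750 cap; owner pays only $4,750 − $3,531.40 = $1,218.60.

$1,218.60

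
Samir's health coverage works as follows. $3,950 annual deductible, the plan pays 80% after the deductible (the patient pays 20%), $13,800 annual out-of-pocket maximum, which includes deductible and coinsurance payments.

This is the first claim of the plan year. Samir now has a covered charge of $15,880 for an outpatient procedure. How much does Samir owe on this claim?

Deductible not yet touched, so the first $3,950 of the bill goes to the deductible.
The remaining $11,930 (= $15,880 − $3,950) moves to coinsurance.
Patient's 20% share of $11,930 is $2,386.
So the patient owes $3,950 + $2,386 = $6,336 before any cap.
Total out-of-pocket so far would be $0 + $6,336 = $6,336, below the $13,800 cap — no reduction.

$6,336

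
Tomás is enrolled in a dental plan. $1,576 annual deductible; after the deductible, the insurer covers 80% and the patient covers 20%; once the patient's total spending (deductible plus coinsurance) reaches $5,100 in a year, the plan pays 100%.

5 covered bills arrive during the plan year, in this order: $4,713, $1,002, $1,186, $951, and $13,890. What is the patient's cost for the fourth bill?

$190.20

Bill 1, $4,713: $1,576 to deductible, leaving $3,137; patient's 20% is $627.40. Cost to patient: $2,203.40. OOP to date $2,203.40.
Bill 2, $1,002: deductible already satisfied, so patient's share is 20% × $1,002 = $200.40. Patient pays $200.40; OOP now $2,403.80.
Bill 3, $1,186: deductible met; 20% of $1,186 = $237.20. Patient pays $237.20; OOP now $2,641.
Bill 4, $951: deductible met; 20% of $951 = $190.20. Patient pays $190.20; OOP now $2,831.20.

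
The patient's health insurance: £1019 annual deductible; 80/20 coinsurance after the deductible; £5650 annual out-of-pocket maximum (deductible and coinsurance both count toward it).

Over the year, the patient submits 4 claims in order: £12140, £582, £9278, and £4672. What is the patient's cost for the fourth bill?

£434.80

#1 (£12140): £1019 to deductible, leaving £11121; coinsurance £11121 × 20% = £2224.20. Patient pays £3243.20; OOP now £3243.20.
#2 (£582): deductible met; 20% of £582 = £116.40. Cost to patient: £116.40. OOP to date £3359.60.
#3 (£9278): deductible already satisfied, so patient's share is 20% × £9278 = £1855.60. Patient pays £1855.60; OOP now £5215.20.
#4 (£4672): deductible already satisfied, so patient's share is 20% × £4672 = £934.40. Adding that to £5215.20 gives £6149.60, past the £5650 cap; patient pays only £5650 − £5215.20 = £434.80.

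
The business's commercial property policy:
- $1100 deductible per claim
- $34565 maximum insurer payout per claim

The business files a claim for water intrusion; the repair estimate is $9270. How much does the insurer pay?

$8170

After the deductible, $9270 − $1100 = $8170 remains.
$8170 is within the $34565 limit, so the insurer pays $8170.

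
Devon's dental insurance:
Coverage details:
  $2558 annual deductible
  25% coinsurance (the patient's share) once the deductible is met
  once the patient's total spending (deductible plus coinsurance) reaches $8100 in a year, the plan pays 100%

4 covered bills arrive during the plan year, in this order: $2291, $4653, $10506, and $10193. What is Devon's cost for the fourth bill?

Bill 1, $2291: entire amount goes to the deductible. Patient owes $2291 (running OOP $2291).
Bill 2, $4653: $267 finishes the deductible; $4386 goes to coinsurance; 25% of $4386 = $1096.50. Patient owes $1363.50 (running OOP $3654.50).
Bill 3, $10506: deductible already satisfied, so patient's share is 25% × $10506 = $2626.50. Cost to patient: $2626.50. OOP to date $6281.
Bill 4, $10193: 25% coinsurance on $10193 = $2548.25. OOP would hit $8829.25 > $8100, so the cap limits the patient to $8100 − $6281 = $1819.

$1819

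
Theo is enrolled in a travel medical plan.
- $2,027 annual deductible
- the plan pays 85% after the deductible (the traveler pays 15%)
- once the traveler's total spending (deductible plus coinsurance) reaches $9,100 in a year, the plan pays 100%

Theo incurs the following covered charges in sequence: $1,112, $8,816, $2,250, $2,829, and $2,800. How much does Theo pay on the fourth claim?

Claim 1 ($1,112): all of it applies to the deductible. Traveler owes $1,112 (running OOP $1,112).
Claim 2 ($8,816): $915 finishes the deductible; $7,901 goes to coinsurance; traveler's 15% is $1,185.15. Traveler owes $2,100.15 (running OOP $3,212.15).
Claim 3 ($2,250): 15% coinsurance on $2,250 = $337.50. Cost to traveler: $337.50. OOP to date $3,549.65.
Claim 4 ($2,829): 15% coinsurance on $2,829 = $424.35. Traveler owes $424.35 (running OOP $3,974).

$424.35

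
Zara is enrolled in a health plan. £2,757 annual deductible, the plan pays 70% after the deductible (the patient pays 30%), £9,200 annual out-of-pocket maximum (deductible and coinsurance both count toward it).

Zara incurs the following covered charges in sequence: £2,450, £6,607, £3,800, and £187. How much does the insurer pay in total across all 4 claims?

£7,200.90

Claim 1 — £2,450: fully absorbed by the deductible. Cost to patient: £2,450. OOP to date £2,450. Plan pays £2,450 − £2,450 = £0.
Claim 2 — £6,607: £307 to deductible, leaving £6,300; coinsurance £6,300 × 30% = £1,890. Patient owes £2,197 (running OOP £4,647). Plan pays £6,607 − £2,197 = £4,410.
Claim 3 — £3,800: deductible met; 30% of £3,800 = £1,140. Patient owes £1,140 (running OOP £5,787). Plan pays £3,800 − £1,140 = £2,660.
Claim 4 — £187: deductible met; 30% of £187 = £56.10. Cost to patient: £56.10. OOP to date £5,843.10. Insurer: £187 − £56.10 = £130.90.
Insurer total = bills − patient's total = £13,044 − £5,843.10 = £7,200.90.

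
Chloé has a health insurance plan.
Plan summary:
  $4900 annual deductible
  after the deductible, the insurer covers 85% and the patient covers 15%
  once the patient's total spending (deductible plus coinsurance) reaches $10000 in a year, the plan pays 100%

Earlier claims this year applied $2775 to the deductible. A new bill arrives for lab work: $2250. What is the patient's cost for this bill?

Remaining deductible: $4900 − $2775 = $2125.
After the $2125 deductible portion, $2250 − $2125 = $125 is subject to coinsurance.
15% of $125 = $18.75 falls to the patient.
So the patient owes $2125 + $18.75 = $2143.75 before any cap.
Total out-of-pocket so far would be $2775 + $2143.75 = $4918.75, below the $10000 cap — no reduction.

$2143.75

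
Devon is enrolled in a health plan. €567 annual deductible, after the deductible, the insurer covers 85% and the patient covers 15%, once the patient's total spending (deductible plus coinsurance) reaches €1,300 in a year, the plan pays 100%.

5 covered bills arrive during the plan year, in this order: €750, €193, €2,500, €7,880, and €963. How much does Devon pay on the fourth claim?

#1 (€750): deductible takes €567, €183 remains; coinsurance €183 × 15% = €27.45. Patient pays €594.45; OOP now €594.45.
#2 (€193): 15% coinsurance on €193 = €28.95. Patient pays €28.95; OOP now €623.40.
#3 (€2,500): deductible met; 15% of €2,500 = €375. Cost to patient: €375. OOP to date €998.40.
#4 (€7,880): deductible already satisfied, so patient's share is 15% × €7,880 = €1,182. OOP would hit €2,180.40 > €1,300, so the cap limits the patient to €1,300 − €998.40 = €301.60.

€301.60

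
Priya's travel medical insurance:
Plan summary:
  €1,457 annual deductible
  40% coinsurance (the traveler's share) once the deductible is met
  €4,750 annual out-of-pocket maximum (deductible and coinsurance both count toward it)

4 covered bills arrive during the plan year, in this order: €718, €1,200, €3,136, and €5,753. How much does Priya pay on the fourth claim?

Claim 1 — €718: entire amount goes to the deductible. Traveler pays €718; OOP now €718.
Claim 2 — €1,200: deductible takes €739, €461 remains; traveler's 40% is €184.40. Cost to traveler: €923.40. OOP to date €1,641.40.
Claim 3 — €3,136: deductible already satisfied, so traveler's share is 40% × €3,136 = €1,254.40. Traveler owes €1,254.40 (running OOP €2,895.80).
Claim 4 — €5,753: 40% coinsurance on €5,753 = €2,301.20. Adding that to €2,895.80 gives €5,197, past the €4,750 cap; traveler pays only €4,750 − €2,895.80 = €1,854.20.

€1,854.20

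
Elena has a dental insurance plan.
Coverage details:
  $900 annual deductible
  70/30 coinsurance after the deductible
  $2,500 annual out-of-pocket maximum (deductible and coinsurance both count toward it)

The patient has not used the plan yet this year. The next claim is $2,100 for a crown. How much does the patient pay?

Deductible not yet touched, so the first $900 of the bill goes to the deductible.
That leaves $2,100 − $900 = $1,200 for coinsurance.
Patient's 30% share of $1,200 is $360.
So the patient owes $900 + $360 = $1,260 before any cap.
Year-to-date out-of-pocket becomes $0 + $1,260 = $1,260, still under the $2,500 maximum, so no cap applies.

$1,260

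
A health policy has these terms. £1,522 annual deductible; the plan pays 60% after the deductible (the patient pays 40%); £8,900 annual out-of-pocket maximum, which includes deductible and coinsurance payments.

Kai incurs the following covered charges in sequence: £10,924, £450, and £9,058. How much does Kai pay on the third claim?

Claim 1 (£10,924): £1,522 to deductible, leaving £9,402; 40% of £9,402 = £3,760.80. Cost to patient: £5,282.80. OOP to date £5,282.80.
Claim 2 (£450): 40% coinsurance on £450 = £180. Patient pays £180; OOP now £5,462.80.
Claim 3 (£9,058): deductible met; 40% of £9,058 = £3,623.20. That would push OOP to £9,086, over the £8,900 cap, so patient pays £8,900 − £5,462.80 = £3,437.20.

£3,437.20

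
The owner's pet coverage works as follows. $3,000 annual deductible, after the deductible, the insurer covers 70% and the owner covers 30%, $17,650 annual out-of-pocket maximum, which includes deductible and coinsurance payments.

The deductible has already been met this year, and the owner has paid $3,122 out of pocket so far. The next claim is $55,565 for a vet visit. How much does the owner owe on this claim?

The deductible is already satisfied, so the full bill goes to coinsurance.
30% of $55,565 = $16,669.50 falls to the owner.
Year-to-date out-of-pocket would reach $3,122 + $16,669.50 = $19,791.50, above the $17,650 maximum, so the owner pays only $17,650 − $3,122 = $14,528.

$14,528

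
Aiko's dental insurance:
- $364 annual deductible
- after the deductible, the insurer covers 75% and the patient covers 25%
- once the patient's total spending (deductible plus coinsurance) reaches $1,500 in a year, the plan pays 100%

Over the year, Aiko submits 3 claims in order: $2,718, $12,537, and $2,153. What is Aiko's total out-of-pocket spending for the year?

$1,500

Claim 1 — $2,718: $364 to deductible, leaving $2,354; 25% of $2,354 = $588.50. Cost to patient: $952.50. OOP to date $952.50.
Claim 2 — $12,537: deductible met; 25% of $12,537 = $3,134.25. Adding that to $952.50 gives $4,086.75, past the $1,500 cap; patient pays only $1,500 − $952.50 = $547.50.
Claim 3 — $2,153: 25% coinsurance on $2,153 = $538.25. That would push OOP to $2,038.25, over the $1,500 cap, so patient pays $1,500 − $1,500 = $0.
Total paid by the patient: $952.50 + $547.50 + $0 = $1,500.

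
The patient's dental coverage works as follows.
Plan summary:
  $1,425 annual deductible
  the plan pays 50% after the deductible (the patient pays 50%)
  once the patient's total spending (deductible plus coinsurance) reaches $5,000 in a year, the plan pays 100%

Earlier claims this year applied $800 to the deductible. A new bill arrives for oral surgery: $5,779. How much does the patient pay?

$800 of the $1,425 deductible is already met, leaving $625.
That leaves $5,779 − $625 = $5,154 for coinsurance.
Patient's 50% share of $5,154 is $2,577.
Patient responsibility before any cap: $625 + $2,577 = $3,202.
Year-to-date out-of-pocket becomes $800 + $3,202 = $4,002, still under the $5,000 maximum, so no cap applies.

$3,202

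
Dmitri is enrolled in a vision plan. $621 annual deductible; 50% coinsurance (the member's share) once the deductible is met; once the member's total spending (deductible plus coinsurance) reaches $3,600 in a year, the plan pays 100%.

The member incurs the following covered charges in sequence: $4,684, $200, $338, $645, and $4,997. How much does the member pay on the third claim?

#1 ($4,684): deductible takes $621, $4,063 remains; 50% of $4,063 = $2,031.50. Member pays $2,652.50; OOP now $2,652.50.
#2 ($200): deductible met; 50% of $200 = $100. Member pays $100; OOP now $2,752.50.
#3 ($338): 50% coinsurance on $338 = $169. Member pays $169; OOP now $2,921.50.

$169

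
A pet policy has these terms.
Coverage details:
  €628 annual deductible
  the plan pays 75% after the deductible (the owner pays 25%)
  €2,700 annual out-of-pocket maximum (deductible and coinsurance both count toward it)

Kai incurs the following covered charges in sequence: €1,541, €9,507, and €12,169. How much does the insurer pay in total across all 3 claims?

Claim 1 (€1,541): €628 finishes the deductible; €913 goes to coinsurance; 25% of €913 = €228.25. Owner owes €856.25 (running OOP €856.25). Plan pays €1,541 − €856.25 = €684.75.
Claim 2 (€9,507): deductible met; 25% of €9,507 = €2,376.75. Adding that to €856.25 gives €3,233, past the €2,700 cap; owner pays only €2,700 − €856.25 = €1,843.75. Insurer: €9,507 − €1,843.75 = €7,663.25.
Claim 3 (€12,169): 25% coinsurance on €12,169 = €3,042.25. That would push OOP to €5,742.25, over the €2,700 cap, so owner pays €2,700 − €2,700 = €0. Plan pays €12,169 − €0 = €12,169.
Insurer total: €684.75 + €7,663.25 + €12,169 = €20,517.

€20,517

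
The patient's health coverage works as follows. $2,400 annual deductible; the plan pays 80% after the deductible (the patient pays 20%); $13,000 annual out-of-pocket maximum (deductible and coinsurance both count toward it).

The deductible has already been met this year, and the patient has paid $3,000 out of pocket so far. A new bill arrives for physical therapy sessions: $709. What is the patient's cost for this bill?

$141.80

The deductible is already satisfied, so the full bill goes to coinsurance.
Coinsurance: $709 × 20% = $141.80.
Year-to-date out-of-pocket becomes $3,000 + $141.80 = $3,141.80, still under the $13,000 maximum, so no cap applies.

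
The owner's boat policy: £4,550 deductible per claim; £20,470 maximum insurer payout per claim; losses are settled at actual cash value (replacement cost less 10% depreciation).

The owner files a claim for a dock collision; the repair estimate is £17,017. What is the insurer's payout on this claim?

£10,765.30

Actual cash value after 10% depreciation: £17,017 × 90% = £15,315.30.
After the deductible, £15,315.30 − £4,550 = £10,765.30 remains.
£10,765.30 ≤ £20,470, so the limit doesn't bind; insurer pays £10,765.30.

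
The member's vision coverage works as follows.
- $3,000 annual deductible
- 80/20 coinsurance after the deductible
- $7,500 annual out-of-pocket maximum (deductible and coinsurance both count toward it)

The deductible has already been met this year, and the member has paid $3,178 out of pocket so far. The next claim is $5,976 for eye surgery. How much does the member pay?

$1,195.20

The deductible is already satisfied, so the full bill goes to coinsurance.
Member's 20% share of $5,976 is $1,195.20.
Cumulative spending $3,178 + $1,195.20 = $4,373.20 stays under the $7,500 maximum.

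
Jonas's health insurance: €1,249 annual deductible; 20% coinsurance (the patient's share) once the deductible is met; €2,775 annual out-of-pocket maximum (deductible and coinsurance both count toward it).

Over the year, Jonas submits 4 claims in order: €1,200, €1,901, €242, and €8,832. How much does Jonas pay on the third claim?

€48.40

#1 (€1,200): fully absorbed by the deductible. Patient owes €1,200 (running OOP €1,200).
#2 (€1,901): deductible takes €49, €1,852 remains; coinsurance €1,852 × 20% = €370.40. Cost to patient: €419.40. OOP to date €1,619.40.
#3 (€242): deductible already satisfied, so patient's share is 20% × €242 = €48.40. Patient pays €48.40; OOP now €1,667.80.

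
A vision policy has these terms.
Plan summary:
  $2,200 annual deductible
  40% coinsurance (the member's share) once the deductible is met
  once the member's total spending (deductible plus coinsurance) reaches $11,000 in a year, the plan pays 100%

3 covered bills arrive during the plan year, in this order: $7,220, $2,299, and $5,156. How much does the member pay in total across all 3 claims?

Claim 1 — $7,220: deductible takes $2,200, $5,020 remains; 40% of $5,020 = $2,008. Member pays $4,208; OOP now $4,208.
Claim 2 — $2,299: 40% coinsurance on $2,299 = $919.60. Cost to member: $919.60. OOP to date $5,127.60.
Claim 3 — $5,156: deductible already satisfied, so member's share is 40% × $5,156 = $2,062.40. Member owes $2,062.40 (running OOP $7,190).
Summing the member's payments: $4,208 + $919.60 + $2,062.40 = $7,190.

$7,190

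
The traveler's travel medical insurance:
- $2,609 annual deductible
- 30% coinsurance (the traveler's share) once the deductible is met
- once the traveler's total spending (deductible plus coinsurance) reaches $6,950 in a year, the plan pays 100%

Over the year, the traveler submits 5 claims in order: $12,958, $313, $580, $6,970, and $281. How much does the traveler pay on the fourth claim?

$968.40

Claim 1 ($12,958): $2,609 finishes the deductible; $10,349 goes to coinsurance; coinsurance $10,349 × 30% = $3,104.70. Traveler pays $5,713.70; OOP now $5,713.70.
Claim 2 ($313): 30% coinsurance on $313 = $93.90. Cost to traveler: $93.90. OOP to date $5,807.60.
Claim 3 ($580): deductible already satisfied, so traveler's share is 30% × $580 = $174. Traveler pays $174; OOP now $5,981.60.
Claim 4 ($6,970): 30% coinsurance on $6,970 = $2,091. OOP would hit $8,072.60 > $6,950, so the cap limits the traveler to $6,950 − $5,981.60 = $968.40.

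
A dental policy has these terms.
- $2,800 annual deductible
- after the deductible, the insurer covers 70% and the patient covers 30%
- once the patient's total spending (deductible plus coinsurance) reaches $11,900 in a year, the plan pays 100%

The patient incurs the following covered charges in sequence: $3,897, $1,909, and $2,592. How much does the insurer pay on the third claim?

$1,814.40

#1 ($3,897): $2,800 to deductible, leaving $1,097; 30% of $1,097 = $329.10. Cost to patient: $3,129.10. OOP to date $3,129.10. Insurer: $3,897 − $3,129.10 = $767.90.
#2 ($1,909): deductible already satisfied, so patient's share is 30% × $1,909 = $572.70. Patient pays $572.70; OOP now $3,701.80. Plan pays $1,909 − $572.70 = $1,336.30.
#3 ($2,592): deductible already satisfied, so patient's share is 30% × $2,592 = $777.60. Patient owes $777.60 (running OOP $4,479.40). Insurer: $2,592 − $777.60 = $1,814.40.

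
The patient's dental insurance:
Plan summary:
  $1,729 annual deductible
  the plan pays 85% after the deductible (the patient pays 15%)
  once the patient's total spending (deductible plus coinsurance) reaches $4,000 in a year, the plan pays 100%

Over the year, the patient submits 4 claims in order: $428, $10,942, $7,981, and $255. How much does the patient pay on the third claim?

$824.85

Claim 1 ($428): entire amount goes to the deductible. Patient pays $428; OOP now $428.
Claim 2 ($10,942): $1,301 finishes the deductible; $9,641 goes to coinsurance; coinsurance $9,641 × 15% = $1,446.15. Patient pays $2,747.15; OOP now $3,175.15.
Claim 3 ($7,981): deductible met; 15% of $7,981 = $1,197.15. That would push OOP to $4,372.30, over the $4,000 cap, so patient pays $4,000 − $3,175.15 = $824.85.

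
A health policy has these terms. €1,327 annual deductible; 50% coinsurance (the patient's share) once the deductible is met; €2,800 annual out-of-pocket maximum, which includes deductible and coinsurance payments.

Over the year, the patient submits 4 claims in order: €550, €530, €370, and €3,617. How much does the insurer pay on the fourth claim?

€2,205.50

Claim 1 (€550): all of it applies to the deductible. Cost to patient: €550. OOP to date €550. Insurer: €550 − €550 = €0.
Claim 2 (€530): all of it applies to the deductible. Patient pays €530; OOP now €1,080. Insurer: €530 − €530 = €0.
Claim 3 (€370): €247 to deductible, leaving €123; coinsurance €123 × 50% = €61.50. Patient pays €308.50; OOP now €1,388.50. Insurer: €370 − €308.50 = €61.50.
Claim 4 (€3,617): 50% coinsurance on €3,617 = €1,808.50. That would push OOP to €3,197, over the €2,800 cap, so patient pays €2,800 − €1,388.50 = €1,411.50. Insurer: €3,617 − €1,411.50 = €2,205.50.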